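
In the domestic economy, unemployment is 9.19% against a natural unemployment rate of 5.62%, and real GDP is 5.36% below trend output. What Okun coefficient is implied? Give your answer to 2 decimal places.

Okun's law: output gap = -β × (u - u*).
-5.36 = -β × (9.19 - 5.62) = -β × 3.57, so β = 5.36/3.57 = 1.50.

β ≈ 1.50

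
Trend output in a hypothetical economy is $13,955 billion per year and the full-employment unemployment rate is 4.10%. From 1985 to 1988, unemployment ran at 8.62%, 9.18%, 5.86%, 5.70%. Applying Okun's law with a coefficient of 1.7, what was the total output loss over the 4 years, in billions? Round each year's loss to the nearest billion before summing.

Year 1985: gap = -1.7 × (8.62 - 4.1) = -7.684%, loss ≈ 13955 × 7.684/100 ≈ 1072.
Year 1986: gap = -1.7 × (9.18 - 4.1) = -8.636%, loss ≈ 13955 × 8.636/100 ≈ 1205.
Year 1987: gap = -1.7 × (5.86 - 4.1) = -2.992%, loss ≈ 13955 × 2.992/100 ≈ 418.
Year 1988: gap = -1.7 × (5.7 - 4.1) = -2.72%, loss ≈ 13955 × 2.72/100 ≈ 380.
Total lost output = 1072 + 1205 + 418 + 380 = 3075 billion.

$3,075 billion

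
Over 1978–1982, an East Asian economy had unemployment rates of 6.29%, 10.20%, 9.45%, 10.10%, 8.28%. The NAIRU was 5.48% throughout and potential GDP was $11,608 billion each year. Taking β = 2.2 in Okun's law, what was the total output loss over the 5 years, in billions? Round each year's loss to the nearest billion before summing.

Year 1978: gap = -2.2 × (6.29 - 5.48) = -1.782%, loss ≈ 11608 × 1.782/100 ≈ 207.
Year 1979: gap = -2.2 × (10.2 - 5.48) = -10.384%, loss ≈ 11608 × 10.384/100 ≈ 1205.
Year 1980: gap = -2.2 × (9.45 - 5.48) = -8.734%, loss ≈ 11608 × 8.734/100 ≈ 1014.
Year 1981: gap = -2.2 × (10.1 - 5.48) = -10.164%, loss ≈ 11608 × 10.164/100 ≈ 1180.
Year 1982: gap = -2.2 × (8.28 - 5.48) = -6.16%, loss ≈ 11608 × 6.16/100 ≈ 715.
Total lost output = 207 + 1205 + 1014 + 1180 + 715 = 4321 billion.

$4,321 billion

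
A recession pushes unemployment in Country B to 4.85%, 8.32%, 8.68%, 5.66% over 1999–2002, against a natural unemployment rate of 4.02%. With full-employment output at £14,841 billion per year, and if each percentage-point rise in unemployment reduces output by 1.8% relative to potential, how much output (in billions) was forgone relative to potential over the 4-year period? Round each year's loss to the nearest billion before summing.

£3,054 billion

Year 1999: gap = -1.8 × (4.85 - 4.02) = -1.494%, loss ≈ 14841 × 1.494/100 ≈ 222.
Year 2000: gap = -1.8 × (8.32 - 4.02) = -7.74%, loss ≈ 14841 × 7.74/100 ≈ 1149.
Year 2001: gap = -1.8 × (8.68 - 4.02) = -8.388%, loss ≈ 14841 × 8.388/100 ≈ 1245.
Year 2002: gap = -1.8 × (5.66 - 4.02) = -2.952%, loss ≈ 14841 × 2.952/100 ≈ 438.
Total lost output = 222 + 1149 + 1245 + 438 = 3054 billion.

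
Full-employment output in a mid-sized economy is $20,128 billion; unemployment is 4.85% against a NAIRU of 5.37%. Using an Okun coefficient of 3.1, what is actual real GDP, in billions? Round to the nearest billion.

Unemployment gap = 4.85 - 5.37 = -0.52 points, so the output gap is -3.1 × (-0.52) = 1.612%.
Actual GDP = 20128 × (1 + 1.612/100) = 20128 × 1.01612 ≈ 20452 billion.

$20,452 billion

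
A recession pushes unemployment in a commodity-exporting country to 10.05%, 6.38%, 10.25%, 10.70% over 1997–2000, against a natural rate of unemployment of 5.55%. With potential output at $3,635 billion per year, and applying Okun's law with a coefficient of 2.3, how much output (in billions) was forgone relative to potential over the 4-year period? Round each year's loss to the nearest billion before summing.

Year 1997: gap = -2.3 × (10.05 - 5.55) = -10.35%, loss ≈ 3635 × 10.35/100 ≈ 376.
Year 1998: gap = -2.3 × (6.38 - 5.55) = -1.909%, loss ≈ 3635 × 1.909/100 ≈ 69.
Year 1999: gap = -2.3 × (10.25 - 5.55) = -10.81%, loss ≈ 3635 × 10.81/100 ≈ 393.
Year 2000: gap = -2.3 × (10.7 - 5.55) = -11.845%, loss ≈ 3635 × 11.845/100 ≈ 431.
Total lost output = 376 + 69 + 393 + 431 = 1269 billion.

$1,269 billion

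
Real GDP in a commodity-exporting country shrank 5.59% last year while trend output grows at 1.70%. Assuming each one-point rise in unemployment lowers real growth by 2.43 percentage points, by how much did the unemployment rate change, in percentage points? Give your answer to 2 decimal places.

3.00 percentage points

Growth-rate Okun's law: g_Y = g_Y* - β × Δu, so Δu = (g_Y* - g_Y)/β.
Δu = (1.7 + 5.59)/2.43 = 7.29/2.43 = 3.00 percentage points.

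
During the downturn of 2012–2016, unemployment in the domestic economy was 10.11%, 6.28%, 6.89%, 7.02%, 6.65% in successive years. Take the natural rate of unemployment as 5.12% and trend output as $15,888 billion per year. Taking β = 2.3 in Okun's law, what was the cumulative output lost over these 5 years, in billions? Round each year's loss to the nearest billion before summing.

$4,147 billion

Year 2012: gap = -2.3 × (10.11 - 5.12) = -11.477%, loss ≈ 15888 × 11.477/100 ≈ 1823.
Year 2013: gap = -2.3 × (6.28 - 5.12) = -2.668%, loss ≈ 15888 × 2.668/100 ≈ 424.
Year 2014: gap = -2.3 × (6.89 - 5.12) = -4.071%, loss ≈ 15888 × 4.071/100 ≈ 647.
Year 2015: gap = -2.3 × (7.02 - 5.12) = -4.37%, loss ≈ 15888 × 4.37/100 ≈ 694.
Year 2016: gap = -2.3 × (6.65 - 5.12) = -3.519%, loss ≈ 15888 × 3.519/100 ≈ 559.
Total lost output = 1823 + 424 + 647 + 694 + 559 = 4147 billion.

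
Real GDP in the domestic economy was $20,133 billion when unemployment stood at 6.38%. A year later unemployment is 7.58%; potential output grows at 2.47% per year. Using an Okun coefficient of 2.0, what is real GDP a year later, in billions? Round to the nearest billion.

Δu = 7.58 - 6.38 = 1.2 points.
Okun's law (growth form): g_Y = g_Y* - β × Δu = 2.47 - 2.0 × (1.20) = 2.47 - 2.4 = 0.07%.
Real GDP in the next year = 20133 × (1 + 0.07/100) = 20133 × 1.0007 ≈ 20147 billion.

$20,147 billion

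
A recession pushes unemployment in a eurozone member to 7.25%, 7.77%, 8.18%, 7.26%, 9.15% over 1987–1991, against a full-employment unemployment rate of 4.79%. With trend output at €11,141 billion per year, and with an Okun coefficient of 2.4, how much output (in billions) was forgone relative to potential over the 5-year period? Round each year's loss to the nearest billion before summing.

€4,187 billion

Year 1987: gap = -2.4 × (7.25 - 4.79) = -5.904%, loss ≈ 11141 × 5.904/100 ≈ 658.
Year 1988: gap = -2.4 × (7.77 - 4.79) = -7.152%, loss ≈ 11141 × 7.152/100 ≈ 797.
Year 1989: gap = -2.4 × (8.18 - 4.79) = -8.136%, loss ≈ 11141 × 8.136/100 ≈ 906.
Year 1990: gap = -2.4 × (7.26 - 4.79) = -5.928%, loss ≈ 11141 × 5.928/100 ≈ 660.
Year 1991: gap = -2.4 × (9.15 - 4.79) = -10.464%, loss ≈ 11141 × 10.464/100 ≈ 1166.
Total lost output = 658 + 797 + 906 + 660 + 1166 = 4187 billion.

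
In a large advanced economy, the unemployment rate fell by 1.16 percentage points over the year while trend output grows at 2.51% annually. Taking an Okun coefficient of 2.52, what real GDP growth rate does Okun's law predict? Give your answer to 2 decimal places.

Growth-rate Okun's law: g_Y = g_Y* - β × Δu.
g_Y = 2.51 - 2.52 × (-1.16) = 2.51 + 2.9232 = 5.4332%, i.e. 5.43% to 2 d.p.

5.43%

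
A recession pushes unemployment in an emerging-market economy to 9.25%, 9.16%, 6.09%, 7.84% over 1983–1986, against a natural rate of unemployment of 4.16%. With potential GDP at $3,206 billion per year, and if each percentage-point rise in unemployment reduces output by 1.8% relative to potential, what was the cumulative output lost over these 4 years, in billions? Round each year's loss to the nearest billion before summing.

Year 1983: gap = -1.8 × (9.25 - 4.16) = -9.162%, loss ≈ 3206 × 9.162/100 ≈ 294.
Year 1984: gap = -1.8 × (9.16 - 4.16) = -9%, loss ≈ 3206 × 9/100 ≈ 289.
Year 1985: gap = -1.8 × (6.09 - 4.16) = -3.474%, loss ≈ 3206 × 3.474/100 ≈ 111.
Year 1986: gap = -1.8 × (7.84 - 4.16) = -6.624%, loss ≈ 3206 × 6.624/100 ≈ 212.
Total lost output = 294 + 289 + 111 + 212 = 906 billion.

$906 billion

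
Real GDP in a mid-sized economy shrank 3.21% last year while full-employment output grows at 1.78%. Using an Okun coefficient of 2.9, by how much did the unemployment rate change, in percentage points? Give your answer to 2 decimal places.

Growth-rate Okun's law: g_Y = g_Y* - β × Δu, so Δu = (g_Y* - g_Y)/β.
Δu = (1.78 + 3.21)/2.9 = 4.99/2.9 = 1.72 percentage points.

1.72 percentage points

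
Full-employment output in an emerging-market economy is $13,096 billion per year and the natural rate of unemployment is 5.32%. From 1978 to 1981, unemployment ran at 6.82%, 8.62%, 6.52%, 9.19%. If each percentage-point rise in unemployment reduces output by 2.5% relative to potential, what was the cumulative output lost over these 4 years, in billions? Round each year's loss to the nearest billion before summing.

Year 1978: gap = -2.5 × (6.82 - 5.32) = -3.75%, loss ≈ 13096 × 3.75/100 ≈ 491.
Year 1979: gap = -2.5 × (8.62 - 5.32) = -8.25%, loss ≈ 13096 × 8.25/100 ≈ 1080.
Year 1980: gap = -2.5 × (6.52 - 5.32) = -3%, loss ≈ 13096 × 3/100 ≈ 393.
Year 1981: gap = -2.5 × (9.19 - 5.32) = -9.675%, loss ≈ 13096 × 9.675/100 ≈ 1267.
Total lost output = 491 + 1080 + 393 + 1267 = 3231 billion.

$3,231 billion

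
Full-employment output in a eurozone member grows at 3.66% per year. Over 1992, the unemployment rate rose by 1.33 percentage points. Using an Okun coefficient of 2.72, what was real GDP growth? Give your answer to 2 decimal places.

Growth-rate Okun's law: g_Y = g_Y* - β × Δu.
g_Y = 3.66 - 2.72 × (1.33) = 3.66 - 3.6176 = 0.0424%, i.e. 0.04% to 2 d.p.

0.04%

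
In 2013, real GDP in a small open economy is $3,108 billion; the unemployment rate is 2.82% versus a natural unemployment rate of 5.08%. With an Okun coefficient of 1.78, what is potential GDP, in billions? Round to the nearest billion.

$2,988 billion

Unemployment gap = 2.82 - 5.08 = -2.26 points, so output gap = -1.78 × (-2.26) = 4.0228%.
Since Y = Y* × (1 + gap/100), Y* = 3108/1.040228 ≈ 2988 billion.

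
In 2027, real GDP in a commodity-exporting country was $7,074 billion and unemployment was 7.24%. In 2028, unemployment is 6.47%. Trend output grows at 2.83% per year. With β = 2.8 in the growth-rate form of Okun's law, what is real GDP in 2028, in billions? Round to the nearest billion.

$7,427 billion

Δu = 6.47 - 7.24 = -0.77 points.
Okun's law (growth form): g_Y = g_Y* - β × Δu = 2.83 - 2.8 × (-0.77) = 2.83 + 2.156 = 4.986%.
Real GDP in the next year = 7074 × (1 + 4.986/100) = 7074 × 1.04986 ≈ 7427 billion.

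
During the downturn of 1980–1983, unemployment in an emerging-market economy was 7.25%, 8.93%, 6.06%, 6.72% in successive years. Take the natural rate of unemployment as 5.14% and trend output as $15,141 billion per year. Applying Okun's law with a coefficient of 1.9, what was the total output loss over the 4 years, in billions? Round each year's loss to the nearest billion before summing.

Year 1980: gap = -1.9 × (7.25 - 5.14) = -4.009%, loss ≈ 15141 × 4.009/100 ≈ 607.
Year 1981: gap = -1.9 × (8.93 - 5.14) = -7.201%, loss ≈ 15141 × 7.201/100 ≈ 1090.
Year 1982: gap = -1.9 × (6.06 - 5.14) = -1.748%, loss ≈ 15141 × 1.748/100 ≈ 265.
Year 1983: gap = -1.9 × (6.72 - 5.14) = -3.002%, loss ≈ 15141 × 3.002/100 ≈ 455.
Total lost output = 607 + 1090 + 265 + 455 = 2417 billion.

$2,417 billion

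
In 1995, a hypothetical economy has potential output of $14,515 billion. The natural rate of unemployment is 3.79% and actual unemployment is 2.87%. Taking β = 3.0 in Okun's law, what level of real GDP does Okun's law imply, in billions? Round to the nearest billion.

$14,916 billion

Unemployment gap = 2.87 - 3.79 = -0.92 points, so the output gap is -3 × (-0.92) = 2.76%.
Actual GDP = 14515 × (1 + 2.76/100) = 14515 × 1.0276 ≈ 14916 billion.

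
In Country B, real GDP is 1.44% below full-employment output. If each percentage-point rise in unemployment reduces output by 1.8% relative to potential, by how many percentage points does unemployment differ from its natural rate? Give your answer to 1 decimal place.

Okun's law: output gap = -β × (u - u*), so u - u* = -(output gap)/β.
u - u* = -(-1.44)/1.8 = 0.8 percentage points.

0.8 percentage points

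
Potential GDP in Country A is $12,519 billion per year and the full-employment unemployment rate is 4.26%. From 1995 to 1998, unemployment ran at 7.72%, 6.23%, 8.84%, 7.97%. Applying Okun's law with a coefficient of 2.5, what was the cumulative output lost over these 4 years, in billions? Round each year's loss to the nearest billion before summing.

$4,294 billion

Year 1995: gap = -2.5 × (7.72 - 4.26) = -8.65%, loss ≈ 12519 × 8.65/100 ≈ 1083.
Year 1996: gap = -2.5 × (6.23 - 4.26) = -4.925%, loss ≈ 12519 × 4.925/100 ≈ 617.
Year 1997: gap = -2.5 × (8.84 - 4.26) = -11.45%, loss ≈ 12519 × 11.45/100 ≈ 1433.
Year 1998: gap = -2.5 × (7.97 - 4.26) = -9.275%, loss ≈ 12519 × 9.275/100 ≈ 1161.
Total lost output = 1083 + 617 + 1433 + 1161 = 4294 billion.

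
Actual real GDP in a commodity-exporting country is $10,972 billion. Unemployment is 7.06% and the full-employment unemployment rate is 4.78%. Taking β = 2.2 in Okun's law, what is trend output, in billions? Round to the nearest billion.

Unemployment gap = 7.06 - 4.78 = 2.28 points, so output gap = -2.2 × 2.28 = -5.016%.
Since Y = Y* × (1 + gap/100), Y* = 10972/0.94984 ≈ 11551 billion.

$11,551 billion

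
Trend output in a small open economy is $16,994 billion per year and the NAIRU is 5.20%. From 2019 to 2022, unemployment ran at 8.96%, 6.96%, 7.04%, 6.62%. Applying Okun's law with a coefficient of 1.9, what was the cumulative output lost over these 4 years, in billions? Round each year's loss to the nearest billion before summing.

Year 2019: gap = -1.9 × (8.96 - 5.2) = -7.144%, loss ≈ 16994 × 7.144/100 ≈ 1214.
Year 2020: gap = -1.9 × (6.96 - 5.2) = -3.344%, loss ≈ 16994 × 3.344/100 ≈ 568.
Year 2021: gap = -1.9 × (7.04 - 5.2) = -3.496%, loss ≈ 16994 × 3.496/100 ≈ 594.
Year 2022: gap = -1.9 × (6.62 - 5.2) = -2.698%, loss ≈ 16994 × 2.698/100 ≈ 458.
Total lost output = 1214 + 568 + 594 + 458 = 2834 billion.

$2,834 billion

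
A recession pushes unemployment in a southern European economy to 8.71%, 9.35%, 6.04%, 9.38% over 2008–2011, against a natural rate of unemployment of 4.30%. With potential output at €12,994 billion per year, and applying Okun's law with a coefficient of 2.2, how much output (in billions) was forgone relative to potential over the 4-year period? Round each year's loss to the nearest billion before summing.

Year 2008: gap = -2.2 × (8.71 - 4.3) = -9.702%, loss ≈ 12994 × 9.702/100 ≈ 1261.
Year 2009: gap = -2.2 × (9.35 - 4.3) = -11.11%, loss ≈ 12994 × 11.11/100 ≈ 1444.
Year 2010: gap = -2.2 × (6.04 - 4.3) = -3.828%, loss ≈ 12994 × 3.828/100 ≈ 497.
Year 2011: gap = -2.2 × (9.38 - 4.3) = -11.176%, loss ≈ 12994 × 11.176/100 ≈ 1452.
Total lost output = 1261 + 1444 + 497 + 1452 = 4654 billion.

€4,654 billion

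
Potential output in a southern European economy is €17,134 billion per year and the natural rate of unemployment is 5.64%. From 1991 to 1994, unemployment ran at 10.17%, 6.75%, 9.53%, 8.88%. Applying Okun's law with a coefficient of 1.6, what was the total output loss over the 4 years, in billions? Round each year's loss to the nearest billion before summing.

€3,500 billion

Year 1991: gap = -1.6 × (10.17 - 5.64) = -7.248%, loss ≈ 17134 × 7.248/100 ≈ 1242.
Year 1992: gap = -1.6 × (6.75 - 5.64) = -1.776%, loss ≈ 17134 × 1.776/100 ≈ 304.
Year 1993: gap = -1.6 × (9.53 - 5.64) = -6.224%, loss ≈ 17134 × 6.224/100 ≈ 1066.
Year 1994: gap = -1.6 × (8.88 - 5.64) = -5.184%, loss ≈ 17134 × 5.184/100 ≈ 888.
Total lost output = 1242 + 304 + 1066 + 888 = 3500 billion.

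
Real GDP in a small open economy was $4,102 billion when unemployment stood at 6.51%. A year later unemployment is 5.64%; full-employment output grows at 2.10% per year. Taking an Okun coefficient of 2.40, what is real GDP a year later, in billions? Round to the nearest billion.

Δu = 5.64 - 6.51 = -0.87 points.
Okun's law (growth form): g_Y = g_Y* - β × Δu = 2.10 - 2.40 × (-0.87) = 2.1 + 2.088 = 4.188%.
Real GDP in the next year = 4102 × (1 + 4.188/100) = 4102 × 1.04188 ≈ 4274 billion.

$4,274 billion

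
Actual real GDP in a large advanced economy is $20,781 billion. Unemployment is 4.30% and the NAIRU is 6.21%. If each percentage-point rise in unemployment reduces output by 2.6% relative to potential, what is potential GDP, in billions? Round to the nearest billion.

$19,798 billion

Unemployment gap = 4.3 - 6.21 = -1.91 points, so output gap = -2.6 × (-1.91) = 4.966%.
Since Y = Y* × (1 + gap/100), Y* = 20781/1.04966 ≈ 19798 billion.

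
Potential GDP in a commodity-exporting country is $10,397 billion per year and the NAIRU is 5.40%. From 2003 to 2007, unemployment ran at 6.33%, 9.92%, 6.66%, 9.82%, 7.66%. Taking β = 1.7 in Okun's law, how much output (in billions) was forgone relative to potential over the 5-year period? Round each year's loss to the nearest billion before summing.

$2,366 billion

Year 2003: gap = -1.7 × (6.33 - 5.4) = -1.581%, loss ≈ 10397 × 1.581/100 ≈ 164.
Year 2004: gap = -1.7 × (9.92 - 5.4) = -7.684%, loss ≈ 10397 × 7.684/100 ≈ 799.
Year 2005: gap = -1.7 × (6.66 - 5.4) = -2.142%, loss ≈ 10397 × 2.142/100 ≈ 223.
Year 2006: gap = -1.7 × (9.82 - 5.4) = -7.514%, loss ≈ 10397 × 7.514/100 ≈ 781.
Year 2007: gap = -1.7 × (7.66 - 5.4) = -3.842%, loss ≈ 10397 × 3.842/100 ≈ 399.
Total lost output = 164 + 799 + 223 + 781 + 399 = 2366 billion.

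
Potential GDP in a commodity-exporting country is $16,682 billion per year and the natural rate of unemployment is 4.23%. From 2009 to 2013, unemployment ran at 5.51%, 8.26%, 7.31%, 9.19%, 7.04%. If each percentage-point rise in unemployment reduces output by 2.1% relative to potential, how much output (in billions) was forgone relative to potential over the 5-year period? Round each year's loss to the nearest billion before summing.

Year 2009: gap = -2.1 × (5.51 - 4.23) = -2.688%, loss ≈ 16682 × 2.688/100 ≈ 448.
Year 2010: gap = -2.1 × (8.26 - 4.23) = -8.463%, loss ≈ 16682 × 8.463/100 ≈ 1412.
Year 2011: gap = -2.1 × (7.31 - 4.23) = -6.468%, loss ≈ 16682 × 6.468/100 ≈ 1079.
Year 2012: gap = -2.1 × (9.19 - 4.23) = -10.416%, loss ≈ 16682 × 10.416/100 ≈ 1738.
Year 2013: gap = -2.1 × (7.04 - 4.23) = -5.901%, loss ≈ 16682 × 5.901/100 ≈ 984.
Total lost output = 448 + 1412 + 1079 + 1738 + 984 = 5661 billion.

$5,661 billion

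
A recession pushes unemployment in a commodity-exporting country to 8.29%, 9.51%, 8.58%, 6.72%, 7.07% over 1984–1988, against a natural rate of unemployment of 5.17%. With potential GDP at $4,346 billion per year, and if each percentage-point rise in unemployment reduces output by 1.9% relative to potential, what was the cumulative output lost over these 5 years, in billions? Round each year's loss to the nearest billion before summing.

Year 1984: gap = -1.9 × (8.29 - 5.17) = -5.928%, loss ≈ 4346 × 5.928/100 ≈ 258.
Year 1985: gap = -1.9 × (9.51 - 5.17) = -8.246%, loss ≈ 4346 × 8.246/100 ≈ 358.
Year 1986: gap = -1.9 × (8.58 - 5.17) = -6.479%, loss ≈ 4346 × 6.479/100 ≈ 282.
Year 1987: gap = -1.9 × (6.72 - 5.17) = -2.945%, loss ≈ 4346 × 2.945/100 ≈ 128.
Year 1988: gap = -1.9 × (7.07 - 5.17) = -3.61%, loss ≈ 4346 × 3.61/100 ≈ 157.
Total lost output = 258 + 358 + 282 + 128 + 157 = 1183 billion.

$1,183 billion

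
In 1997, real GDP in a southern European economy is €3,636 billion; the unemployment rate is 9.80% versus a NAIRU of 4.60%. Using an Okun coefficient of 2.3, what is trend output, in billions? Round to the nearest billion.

€4,130 billion

Unemployment gap = 9.8 - 4.6 = 5.2 points, so output gap = -2.3 × 5.2 = -11.96%.
Since Y = Y* × (1 + gap/100), Y* = 3636/0.8804 ≈ 4130 billion.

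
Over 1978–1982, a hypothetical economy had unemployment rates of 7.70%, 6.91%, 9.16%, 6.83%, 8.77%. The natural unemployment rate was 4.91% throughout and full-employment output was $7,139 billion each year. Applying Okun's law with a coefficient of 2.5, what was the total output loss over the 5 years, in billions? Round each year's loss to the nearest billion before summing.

$2,646 billion

Year 1978: gap = -2.5 × (7.7 - 4.91) = -6.975%, loss ≈ 7139 × 6.975/100 ≈ 498.
Year 1979: gap = -2.5 × (6.91 - 4.91) = -5%, loss ≈ 7139 × 5/100 ≈ 357.
Year 1980: gap = -2.5 × (9.16 - 4.91) = -10.625%, loss ≈ 7139 × 10.625/100 ≈ 759.
Year 1981: gap = -2.5 × (6.83 - 4.91) = -4.8%, loss ≈ 7139 × 4.8/100 ≈ 343.
Year 1982: gap = -2.5 × (8.77 - 4.91) = -9.65%, loss ≈ 7139 × 9.65/100 ≈ 689.
Total lost output = 498 + 357 + 759 + 343 + 689 = 2646 billion.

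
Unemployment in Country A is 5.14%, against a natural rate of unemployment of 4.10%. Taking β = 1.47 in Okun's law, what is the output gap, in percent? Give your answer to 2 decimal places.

The unemployment gap is 5.14 - 4.1 = 1.04 percentage points.
Okun's law gives an output gap of -1.47 × 1.04 = -1.5288%, i.e. 1.53% below potential.

-1.53%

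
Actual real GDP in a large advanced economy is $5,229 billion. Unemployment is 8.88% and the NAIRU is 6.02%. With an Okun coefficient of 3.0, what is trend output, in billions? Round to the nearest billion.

$5,720 billion

Unemployment gap = 8.88 - 6.02 = 2.86 points, so output gap = -3 × 2.86 = -8.58%.
Since Y = Y* × (1 + gap/100), Y* = 5229/0.9142 ≈ 5720 billion.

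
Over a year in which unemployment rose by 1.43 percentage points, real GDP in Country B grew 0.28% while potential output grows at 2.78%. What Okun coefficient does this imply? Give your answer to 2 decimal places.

β ≈ 1.75

Growth form: g_Y = g_Y* - β × Δu, so β = (g_Y* - g_Y)/Δu.
β = (2.78 - 0.28)/1.43 = 2.5/1.43 = 1.75.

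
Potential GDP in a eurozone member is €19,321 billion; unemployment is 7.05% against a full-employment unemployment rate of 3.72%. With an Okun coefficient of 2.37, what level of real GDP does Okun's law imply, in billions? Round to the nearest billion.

Unemployment gap = 7.05 - 3.72 = 3.33 points, so the output gap is -2.37 × 3.33 = -7.8921%.
Actual GDP = 19321 × (1 - 7.8921/100) = 19321 × 0.921079 ≈ 17796 billion.

€17,796 billion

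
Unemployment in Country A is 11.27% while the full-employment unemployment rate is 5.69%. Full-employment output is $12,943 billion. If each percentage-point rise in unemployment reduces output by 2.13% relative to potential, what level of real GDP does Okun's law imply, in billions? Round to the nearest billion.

$11,405 billion

Unemployment gap = 11.27 - 5.69 = 5.58 points, so the output gap is -2.13 × 5.58 = -11.8854%.
Actual GDP = 12943 × (1 - 11.8854/100) = 12943 × 0.881146 ≈ 11405 billion.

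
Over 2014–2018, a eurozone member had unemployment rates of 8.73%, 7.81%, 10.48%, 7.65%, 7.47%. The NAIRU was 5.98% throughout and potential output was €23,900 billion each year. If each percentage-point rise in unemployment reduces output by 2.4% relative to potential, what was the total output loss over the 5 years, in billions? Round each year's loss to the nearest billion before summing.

Year 2014: gap = -2.4 × (8.73 - 5.98) = -6.6%, loss ≈ 23900 × 6.6/100 ≈ 1577.
Year 2015: gap = -2.4 × (7.81 - 5.98) = -4.392%, loss ≈ 23900 × 4.392/100 ≈ 1050.
Year 2016: gap = -2.4 × (10.48 - 5.98) = -10.8%, loss ≈ 23900 × 10.8/100 ≈ 2581.
Year 2017: gap = -2.4 × (7.65 - 5.98) = -4.008%, loss ≈ 23900 × 4.008/100 ≈ 958.
Year 2018: gap = -2.4 × (7.47 - 5.98) = -3.576%, loss ≈ 23900 × 3.576/100 ≈ 855.
Total lost output = 1577 + 1050 + 2581 + 958 + 855 = 7021 billion.

€7,021 billion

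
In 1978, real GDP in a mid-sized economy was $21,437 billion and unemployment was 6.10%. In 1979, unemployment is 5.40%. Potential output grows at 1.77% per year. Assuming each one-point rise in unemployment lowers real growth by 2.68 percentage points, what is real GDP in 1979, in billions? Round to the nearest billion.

$22,219 billion

Δu = 5.4 - 6.1 = -0.7 points.
Okun's law (growth form): g_Y = g_Y* - β × Δu = 1.77 - 2.68 × (-0.70) = 1.77 + 1.876 = 3.646%.
Real GDP in the next year = 21437 × (1 + 3.646/100) = 21437 × 1.03646 ≈ 22219 billion.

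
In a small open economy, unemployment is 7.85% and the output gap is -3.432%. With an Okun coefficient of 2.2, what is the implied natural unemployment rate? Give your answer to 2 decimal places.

6.29%

From Okun's law, u - u* = -(output gap)/β = -(-3.432)/2.2 = 1.56 points.
So u* = 7.85 - 1.56 = 6.29%.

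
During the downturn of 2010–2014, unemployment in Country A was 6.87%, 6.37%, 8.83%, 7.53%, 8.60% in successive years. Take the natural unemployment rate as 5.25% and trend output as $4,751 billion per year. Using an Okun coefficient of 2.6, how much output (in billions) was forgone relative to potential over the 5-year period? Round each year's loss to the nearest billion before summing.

Year 2010: gap = -2.6 × (6.87 - 5.25) = -4.212%, loss ≈ 4751 × 4.212/100 ≈ 200.
Year 2011: gap = -2.6 × (6.37 - 5.25) = -2.912%, loss ≈ 4751 × 2.912/100 ≈ 138.
Year 2012: gap = -2.6 × (8.83 - 5.25) = -9.308%, loss ≈ 4751 × 9.308/100 ≈ 442.
Year 2013: gap = -2.6 × (7.53 - 5.25) = -5.928%, loss ≈ 4751 × 5.928/100 ≈ 282.
Year 2014: gap = -2.6 × (8.6 - 5.25) = -8.71%, loss ≈ 4751 × 8.71/100 ≈ 414.
Total lost output = 200 + 138 + 442 + 282 + 414 = 1476 billion.

$1,476 billion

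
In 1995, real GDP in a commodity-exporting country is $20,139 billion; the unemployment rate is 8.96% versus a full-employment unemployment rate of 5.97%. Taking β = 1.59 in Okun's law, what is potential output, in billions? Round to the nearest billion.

Unemployment gap = 8.96 - 5.97 = 2.99 points, so output gap = -1.59 × 2.99 = -4.7541%.
Since Y = Y* × (1 + gap/100), Y* = 20139/0.952459 ≈ 21144 billion.

$21,144 billion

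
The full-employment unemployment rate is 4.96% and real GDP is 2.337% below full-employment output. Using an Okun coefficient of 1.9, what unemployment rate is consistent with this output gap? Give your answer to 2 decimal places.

From Okun's law, u - u* = -(output gap)/β = -(-2.337)/1.9 = 1.23 points.
So u = 4.96 + 1.23 = 6.19%.

6.19%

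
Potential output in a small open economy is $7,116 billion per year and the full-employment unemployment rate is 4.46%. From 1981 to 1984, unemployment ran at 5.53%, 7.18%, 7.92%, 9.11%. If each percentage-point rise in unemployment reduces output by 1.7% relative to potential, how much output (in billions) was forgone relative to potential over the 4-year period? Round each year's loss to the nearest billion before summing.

Year 1981: gap = -1.7 × (5.53 - 4.46) = -1.819%, loss ≈ 7116 × 1.819/100 ≈ 129.
Year 1982: gap = -1.7 × (7.18 - 4.46) = -4.624%, loss ≈ 7116 × 4.624/100 ≈ 329.
Year 1983: gap = -1.7 × (7.92 - 4.46) = -5.882%, loss ≈ 7116 × 5.882/100 ≈ 419.
Year 1984: gap = -1.7 × (9.11 - 4.46) = -7.905%, loss ≈ 7116 × 7.905/100 ≈ 563.
Total lost output = 129 + 329 + 419 + 563 = 1440 billion.

$1,440 billion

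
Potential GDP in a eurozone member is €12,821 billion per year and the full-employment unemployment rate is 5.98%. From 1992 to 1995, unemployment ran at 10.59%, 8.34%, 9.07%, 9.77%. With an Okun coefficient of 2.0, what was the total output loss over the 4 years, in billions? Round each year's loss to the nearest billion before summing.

€3,551 billion

Year 1992: gap = -2.0 × (10.59 - 5.98) = -9.22%, loss ≈ 12821 × 9.22/100 ≈ 1182.
Year 1993: gap = -2.0 × (8.34 - 5.98) = -4.72%, loss ≈ 12821 × 4.72/100 ≈ 605.
Year 1994: gap = -2.0 × (9.07 - 5.98) = -6.18%, loss ≈ 12821 × 6.18/100 ≈ 792.
Year 1995: gap = -2.0 × (9.77 - 5.98) = -7.58%, loss ≈ 12821 × 7.58/100 ≈ 972.
Total lost output = 1182 + 605 + 792 + 972 = 3551 billion.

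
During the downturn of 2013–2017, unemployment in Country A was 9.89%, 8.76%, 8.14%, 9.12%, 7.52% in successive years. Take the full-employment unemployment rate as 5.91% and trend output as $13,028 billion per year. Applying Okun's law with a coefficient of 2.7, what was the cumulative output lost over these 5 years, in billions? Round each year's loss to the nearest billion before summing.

Year 2013: gap = -2.7 × (9.89 - 5.91) = -10.746%, loss ≈ 13028 × 10.746/100 ≈ 1400.
Year 2014: gap = -2.7 × (8.76 - 5.91) = -7.695%, loss ≈ 13028 × 7.695/100 ≈ 1003.
Year 2015: gap = -2.7 × (8.14 - 5.91) = -6.021%, loss ≈ 13028 × 6.021/100 ≈ 784.
Year 2016: gap = -2.7 × (9.12 - 5.91) = -8.667%, loss ≈ 13028 × 8.667/100 ≈ 1129.
Year 2017: gap = -2.7 × (7.52 - 5.91) = -4.347%, loss ≈ 13028 × 4.347/100 ≈ 566.
Total lost output = 1400 + 1003 + 784 + 1129 + 566 = 4882 billion.

$4,882 billion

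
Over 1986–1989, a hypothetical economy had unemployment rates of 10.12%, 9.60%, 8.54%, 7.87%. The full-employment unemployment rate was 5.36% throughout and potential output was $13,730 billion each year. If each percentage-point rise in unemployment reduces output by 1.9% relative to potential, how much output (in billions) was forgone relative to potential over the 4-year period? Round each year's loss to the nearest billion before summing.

$3,833 billion

Year 1986: gap = -1.9 × (10.12 - 5.36) = -9.044%, loss ≈ 13730 × 9.044/100 ≈ 1242.
Year 1987: gap = -1.9 × (9.6 - 5.36) = -8.056%, loss ≈ 13730 × 8.056/100 ≈ 1106.
Year 1988: gap = -1.9 × (8.54 - 5.36) = -6.042%, loss ≈ 13730 × 6.042/100 ≈ 830.
Year 1989: gap = -1.9 × (7.87 - 5.36) = -4.769%, loss ≈ 13730 × 4.769/100 ≈ 655.
Total lost output = 1242 + 1106 + 830 + 655 = 3833 billion.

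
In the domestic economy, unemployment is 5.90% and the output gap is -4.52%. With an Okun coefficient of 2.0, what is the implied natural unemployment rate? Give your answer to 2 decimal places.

3.64%

From Okun's law, u - u* = -(output gap)/β = -(-4.52)/2.0 = 2.26 points.
So u* = 5.9 - 2.26 = 3.64%.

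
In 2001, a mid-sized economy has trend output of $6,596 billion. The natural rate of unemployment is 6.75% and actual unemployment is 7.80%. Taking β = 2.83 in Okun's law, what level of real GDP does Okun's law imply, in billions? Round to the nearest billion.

$6,400 billion

Unemployment gap = 7.8 - 6.75 = 1.05 points, so the output gap is -2.83 × 1.05 = -2.9715%.
Actual GDP = 6596 × (1 - 2.9715/100) = 6596 × 0.970285 ≈ 6400 billion.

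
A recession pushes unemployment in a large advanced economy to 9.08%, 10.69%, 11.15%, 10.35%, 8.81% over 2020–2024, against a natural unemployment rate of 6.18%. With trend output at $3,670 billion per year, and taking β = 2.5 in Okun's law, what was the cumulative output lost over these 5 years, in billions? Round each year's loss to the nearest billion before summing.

$1,760 billion

Year 2020: gap = -2.5 × (9.08 - 6.18) = -7.25%, loss ≈ 3670 × 7.25/100 ≈ 266.
Year 2021: gap = -2.5 × (10.69 - 6.18) = -11.275%, loss ≈ 3670 × 11.275/100 ≈ 414.
Year 2022: gap = -2.5 × (11.15 - 6.18) = -12.425%, loss ≈ 3670 × 12.425/100 ≈ 456.
Year 2023: gap = -2.5 × (10.35 - 6.18) = -10.425%, loss ≈ 3670 × 10.425/100 ≈ 383.
Year 2024: gap = -2.5 × (8.81 - 6.18) = -6.575%, loss ≈ 3670 × 6.575/100 ≈ 241.
Total lost output = 266 + 414 + 456 + 383 + 241 = 1760 billion.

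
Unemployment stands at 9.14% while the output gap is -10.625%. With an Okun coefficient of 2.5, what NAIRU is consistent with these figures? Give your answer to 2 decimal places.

4.89%

From Okun's law, u - u* = -(output gap)/β = -(-10.625)/2.5 = 4.25 points.
So u* = 9.14 - 4.25 = 4.89%.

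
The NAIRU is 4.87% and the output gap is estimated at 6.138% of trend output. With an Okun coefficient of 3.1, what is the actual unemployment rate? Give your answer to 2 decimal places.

2.89%

From Okun's law, u - u* = -(output gap)/β = -(6.138)/3.1 = -1.98 points.
So u = 4.87 - 1.98 = 2.89%.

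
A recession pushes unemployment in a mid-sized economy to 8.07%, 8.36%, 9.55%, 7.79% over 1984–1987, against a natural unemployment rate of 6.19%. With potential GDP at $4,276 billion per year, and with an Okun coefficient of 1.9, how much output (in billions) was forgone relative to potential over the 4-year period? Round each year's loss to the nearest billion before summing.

Year 1984: gap = -1.9 × (8.07 - 6.19) = -3.572%, loss ≈ 4276 × 3.572/100 ≈ 153.
Year 1985: gap = -1.9 × (8.36 - 6.19) = -4.123%, loss ≈ 4276 × 4.123/100 ≈ 176.
Year 1986: gap = -1.9 × (9.55 - 6.19) = -6.384%, loss ≈ 4276 × 6.384/100 ≈ 273.
Year 1987: gap = -1.9 × (7.79 - 6.19) = -3.04%, loss ≈ 4276 × 3.04/100 ≈ 130.
Total lost output = 153 + 176 + 273 + 130 = 732 billion.

$732 billion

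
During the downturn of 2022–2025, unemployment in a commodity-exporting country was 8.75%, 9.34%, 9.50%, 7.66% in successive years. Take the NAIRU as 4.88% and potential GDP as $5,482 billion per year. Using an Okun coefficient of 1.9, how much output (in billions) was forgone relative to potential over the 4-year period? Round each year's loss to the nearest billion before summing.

Year 2022: gap = -1.9 × (8.75 - 4.88) = -7.353%, loss ≈ 5482 × 7.353/100 ≈ 403.
Year 2023: gap = -1.9 × (9.34 - 4.88) = -8.474%, loss ≈ 5482 × 8.474/100 ≈ 465.
Year 2024: gap = -1.9 × (9.5 - 4.88) = -8.778%, loss ≈ 5482 × 8.778/100 ≈ 481.
Year 2025: gap = -1.9 × (7.66 - 4.88) = -5.282%, loss ≈ 5482 × 5.282/100 ≈ 290.
Total lost output = 403 + 465 + 481 + 290 = 1639 billion.

$1,639 billion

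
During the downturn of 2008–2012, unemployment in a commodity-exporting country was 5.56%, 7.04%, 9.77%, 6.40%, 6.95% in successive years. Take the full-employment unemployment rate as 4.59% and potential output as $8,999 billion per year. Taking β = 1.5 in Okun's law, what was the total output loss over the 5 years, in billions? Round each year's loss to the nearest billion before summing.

Year 2008: gap = -1.5 × (5.56 - 4.59) = -1.455%, loss ≈ 8999 × 1.455/100 ≈ 131.
Year 2009: gap = -1.5 × (7.04 - 4.59) = -3.675%, loss ≈ 8999 × 3.675/100 ≈ 331.
Year 2010: gap = -1.5 × (9.77 - 4.59) = -7.77%, loss ≈ 8999 × 7.77/100 ≈ 699.
Year 2011: gap = -1.5 × (6.4 - 4.59) = -2.715%, loss ≈ 8999 × 2.715/100 ≈ 244.
Year 2012: gap = -1.5 × (6.95 - 4.59) = -3.54%, loss ≈ 8999 × 3.54/100 ≈ 319.
Total lost output = 131 + 331 + 699 + 244 + 319 = 1724 billion.

$1,724 billion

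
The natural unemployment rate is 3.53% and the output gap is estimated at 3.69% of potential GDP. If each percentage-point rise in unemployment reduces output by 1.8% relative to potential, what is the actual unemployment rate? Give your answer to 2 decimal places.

From Okun's law, u - u* = -(output gap)/β = -(3.69)/1.8 = -2.05 points.
So u = 3.53 - 2.05 = 1.48%.

1.48%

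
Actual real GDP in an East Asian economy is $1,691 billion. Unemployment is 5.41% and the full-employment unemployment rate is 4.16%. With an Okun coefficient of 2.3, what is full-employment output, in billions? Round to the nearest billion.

$1,741 billion

Unemployment gap = 5.41 - 4.16 = 1.25 points, so output gap = -2.3 × 1.25 = -2.875%.
Since Y = Y* × (1 + gap/100), Y* = 1691/0.97125 ≈ 1741 billion.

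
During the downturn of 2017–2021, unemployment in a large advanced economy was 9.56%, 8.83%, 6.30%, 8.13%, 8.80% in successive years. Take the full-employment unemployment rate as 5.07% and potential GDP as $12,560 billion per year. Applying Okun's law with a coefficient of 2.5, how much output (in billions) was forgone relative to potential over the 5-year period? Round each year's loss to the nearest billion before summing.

Year 2017: gap = -2.5 × (9.56 - 5.07) = -11.225%, loss ≈ 12560 × 11.225/100 ≈ 1410.
Year 2018: gap = -2.5 × (8.83 - 5.07) = -9.4%, loss ≈ 12560 × 9.4/100 ≈ 1181.
Year 2019: gap = -2.5 × (6.3 - 5.07) = -3.075%, loss ≈ 12560 × 3.075/100 ≈ 386.
Year 2020: gap = -2.5 × (8.13 - 5.07) = -7.65%, loss ≈ 12560 × 7.65/100 ≈ 961.
Year 2021: gap = -2.5 × (8.8 - 5.07) = -9.325%, loss ≈ 12560 × 9.325/100 ≈ 1171.
Total lost output = 1410 + 1181 + 386 + 961 + 1171 = 5109 billion.

$5,109 billion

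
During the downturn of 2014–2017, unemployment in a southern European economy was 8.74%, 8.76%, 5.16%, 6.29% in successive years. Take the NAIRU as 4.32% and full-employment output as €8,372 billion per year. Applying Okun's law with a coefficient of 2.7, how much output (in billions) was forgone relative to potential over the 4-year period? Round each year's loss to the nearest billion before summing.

Year 2014: gap = -2.7 × (8.74 - 4.32) = -11.934%, loss ≈ 8372 × 11.934/100 ≈ 999.
Year 2015: gap = -2.7 × (8.76 - 4.32) = -11.988%, loss ≈ 8372 × 11.988/100 ≈ 1004.
Year 2016: gap = -2.7 × (5.16 - 4.32) = -2.268%, loss ≈ 8372 × 2.268/100 ≈ 190.
Year 2017: gap = -2.7 × (6.29 - 4.32) = -5.319%, loss ≈ 8372 × 5.319/100 ≈ 445.
Total lost output = 999 + 1004 + 190 + 445 = 2638 billion.

€2,638 billion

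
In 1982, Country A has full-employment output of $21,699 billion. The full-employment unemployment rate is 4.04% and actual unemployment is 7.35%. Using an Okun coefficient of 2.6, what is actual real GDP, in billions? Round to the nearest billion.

Unemployment gap = 7.35 - 4.04 = 3.31 points, so the output gap is -2.6 × 3.31 = -8.606%.
Actual GDP = 21699 × (1 - 8.606/100) = 21699 × 0.91394 ≈ 19832 billion.

$19,832 billion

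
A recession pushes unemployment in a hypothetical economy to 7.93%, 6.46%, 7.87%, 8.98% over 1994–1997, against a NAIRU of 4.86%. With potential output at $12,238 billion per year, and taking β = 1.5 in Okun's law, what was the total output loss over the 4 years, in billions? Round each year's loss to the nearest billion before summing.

$2,167 billion

Year 1994: gap = -1.5 × (7.93 - 4.86) = -4.605%, loss ≈ 12238 × 4.605/100 ≈ 564.
Year 1995: gap = -1.5 × (6.46 - 4.86) = -2.4%, loss ≈ 12238 × 2.4/100 ≈ 294.
Year 1996: gap = -1.5 × (7.87 - 4.86) = -4.515%, loss ≈ 12238 × 4.515/100 ≈ 553.
Year 1997: gap = -1.5 × (8.98 - 4.86) = -6.18%, loss ≈ 12238 × 6.18/100 ≈ 756.
Total lost output = 564 + 294 + 553 + 756 = 2167 billion.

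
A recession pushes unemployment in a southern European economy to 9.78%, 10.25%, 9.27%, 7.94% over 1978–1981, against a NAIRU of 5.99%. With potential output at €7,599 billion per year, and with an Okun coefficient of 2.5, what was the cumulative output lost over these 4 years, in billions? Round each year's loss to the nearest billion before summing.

Year 1978: gap = -2.5 × (9.78 - 5.99) = -9.475%, loss ≈ 7599 × 9.475/100 ≈ 720.
Year 1979: gap = -2.5 × (10.25 - 5.99) = -10.65%, loss ≈ 7599 × 10.65/100 ≈ 809.
Year 1980: gap = -2.5 × (9.27 - 5.99) = -8.2%, loss ≈ 7599 × 8.2/100 ≈ 623.
Year 1981: gap = -2.5 × (7.94 - 5.99) = -4.875%, loss ≈ 7599 × 4.875/100 ≈ 370.
Total lost output = 720 + 809 + 623 + 370 = 2522 billion.

€2,522 billion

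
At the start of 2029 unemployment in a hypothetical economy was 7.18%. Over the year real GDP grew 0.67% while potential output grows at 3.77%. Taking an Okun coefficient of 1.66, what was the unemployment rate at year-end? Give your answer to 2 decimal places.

Growth-rate Okun's law: g_Y = g_Y* - β × Δu, so Δu = (g_Y* - g_Y)/β.
Δu = (3.77 - 0.67)/1.66 = 3.1/1.66 = 1.87 percentage points.
Year-end unemployment = 7.18 + 1.87 = 9.05%.

9.05%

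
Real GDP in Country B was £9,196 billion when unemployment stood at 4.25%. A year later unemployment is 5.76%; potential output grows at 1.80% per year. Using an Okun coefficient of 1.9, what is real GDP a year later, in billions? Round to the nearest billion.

Δu = 5.76 - 4.25 = 1.51 points.
Okun's law (growth form): g_Y = g_Y* - β × Δu = 1.80 - 1.9 × (1.51) = 1.8 - 2.869 = -1.069%.
Real GDP in the next year = 9196 × (1 - 1.069/100) = 9196 × 0.98931 ≈ 9098 billion.

£9,098 billion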